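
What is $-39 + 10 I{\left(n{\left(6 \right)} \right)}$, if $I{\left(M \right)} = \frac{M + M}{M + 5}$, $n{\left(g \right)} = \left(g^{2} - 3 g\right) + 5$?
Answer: $- \frac{158}{7} \approx -22.571$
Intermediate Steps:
$n{\left(g \right)} = 5 + g^{2} - 3 g$
$I{\left(M \right)} = \frac{2 M}{5 + M}$
$-39 + 10 I{\left(n{\left(6 \right)} \right)} = -39 + 10 \frac{2 \left(5 + 6^{2} - 18\right)}{5 + \left(5 + 6^{2} - 18\right)} = -39 + 10 \frac{2 \left(5 + 36 - 18\right)}{5 + \left(5 + 36 - 18\right)} = -39 + 10 \cdot 2 \cdot 23 \frac{1}{5 + 23} = -39 + 10 \cdot 2 \cdot 23 \cdot \frac{1}{28} = -39 + 10 \cdot \frac{23}{14} = -39 + \frac{115}{7} = - \frac{158}{7}$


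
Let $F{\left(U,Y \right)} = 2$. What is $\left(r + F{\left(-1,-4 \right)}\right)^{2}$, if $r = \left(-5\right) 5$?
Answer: $529$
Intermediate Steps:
$r = -25$
$\left(r + F{\left(-1,-4 \right)}\right)^{2} = \left(-25 + 2\right)^{2} = \left(-23\right)^{2} = 529$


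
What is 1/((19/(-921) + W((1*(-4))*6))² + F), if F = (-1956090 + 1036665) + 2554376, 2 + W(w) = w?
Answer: 848241/1387406792416 ≈ 6.1139e-7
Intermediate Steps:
W(w) = -2 + w
F = 1634951 (F = -919425 + 2554376 = 1634951)
1/((19/(-921) + W((1*(-4))*6))² + F) = 1/((19/(-921) + (-2 + (1*(-4))*6))² + 1634951) = 1/((19*(-1/921) + (-2 - 4*6))² + 1634951) = 1/((-19/921 + (-2 - 24))² + 1634951) = 1/((-19/921 - 26)² + 1634951) = 1/((-23965/921)² + 1634951) = 1/(574321225/848241 + 1634951) = 1/(1387406792416/848241) = 848241/1387406792416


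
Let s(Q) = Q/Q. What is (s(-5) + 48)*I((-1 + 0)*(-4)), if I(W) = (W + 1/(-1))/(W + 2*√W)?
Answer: 147/8 ≈ 18.375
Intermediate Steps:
s(Q) = 1
I(W) = (-1 + W)/(W + 2*√W) (I(W) = (W - 1)/(W + 2*√W) = (-1 + W)/(W + 2*√W))
(s(-5) + 48)*I((-1 + 0)*(-4)) = (1 + 48)*((-1 + (-1 + 0)*(-4))/((-1 + 0)*(-4) + 2*√((-1 + 0)*(-4)))) = 49*((-1 - 1*(-4))/(-1*(-4) + 2*√(-1*(-4)))) = 49*((-1 + 4)/(4 + 2*√4)) = 49*(3/(4 + 2*2)) = 49*(3/(4 + 4)) = 49*(3/8) = 147/8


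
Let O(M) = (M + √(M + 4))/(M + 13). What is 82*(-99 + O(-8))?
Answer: -41246/5 + 164*I/5 ≈ -8249.2 + 32.8*I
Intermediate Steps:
O(M) = (M + √(4 + M))/(13 + M)
82*(-99 + O(-8)) = 82*(-99 + (-8 + √(4 - 8))/(13 - 8)) = 82*(-99 + (-8 + √(-4))/5) = 82*(-99 + (-8 + 2*I)/5) = 82*(-99 + (-8/5 + 2*I/5)) = 82*(-503/5 + 2*I/5) = -41246/5 + 164*I/5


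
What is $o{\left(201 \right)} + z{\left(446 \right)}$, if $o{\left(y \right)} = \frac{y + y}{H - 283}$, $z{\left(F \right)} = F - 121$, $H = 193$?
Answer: $\frac{4808}{15} \approx 320.53$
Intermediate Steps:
$z{\left(F \right)} = -121 + F$ ($z{\left(F \right)} = F - 121 = -121 + F$)
$o{\left(y \right)} = - \frac{y}{45}$ ($o{\left(y \right)} = \frac{y + y}{193 - 283} = \frac{2 y}{-90} = 2 y \left(- \frac{1}{90}\right) = - \frac{y}{45}$)
$o{\left(201 \right)} + z{\left(446 \right)} = \left(- \frac{1}{45}\right) 201 + \left(-121 + 446\right) = - \frac{67}{15} + 325 = \frac{4808}{15}$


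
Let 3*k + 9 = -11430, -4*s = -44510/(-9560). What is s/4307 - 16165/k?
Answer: 266220061057/62799987984 ≈ 4.2392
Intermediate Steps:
s = -4451/3824 (s = -(-22255)/(2*(-9560)) = -(-22255)*(-1)/(2*9560) = -1/4*4451/956 = -4451/3824 ≈ -1.1640)
k = -3813 (k = -3 + (1/3)*(-11430) = -3 - 3810 = -3813)
s/4307 - 16165/k = -4451/3824/4307 - 16165/(-3813) = -4451/3824*1/4307 - 16165*(-1/3813) = -4451/16469968 + 16165/3813 = 266220061057/62799987984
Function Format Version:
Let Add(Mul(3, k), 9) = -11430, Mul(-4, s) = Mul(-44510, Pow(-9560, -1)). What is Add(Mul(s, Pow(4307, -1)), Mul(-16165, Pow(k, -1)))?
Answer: Rational(266220061057, 62799987984) ≈ 4.2392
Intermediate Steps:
s = Rational(-4451, 3824) (s = Mul(Rational(-1, 4), Mul(-44510, Pow(-9560, -1))) = Mul(Rational(-1, 4), Mul(-44510, Rational(-1, 9560))) = Mul(Rational(-1, 4), Rational(4451, 956)) = Rational(-4451, 3824) ≈ -1.1640)
k = -3813 (k = Add(-3, Mul(Rational(1, 3), -11430)) = Add(-3, -3810) = -3813)
Add(Mul(s, Pow(4307, -1)), Mul(-16165, Pow(k, -1))) = Add(Mul(Rational(-4451, 3824), Pow(4307, -1)), Mul(-16165, Pow(-3813, -1))) = Add(Mul(Rational(-4451, 3824), Rational(1, 4307)), Mul(-16165, Rational(-1, 3813))) = Add(Rational(-4451, 16469968), Rational(16165, 3813)) = Rational(266220061057, 62799987984)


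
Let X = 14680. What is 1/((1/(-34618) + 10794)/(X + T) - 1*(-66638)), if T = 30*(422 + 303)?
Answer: 1261133740/84039803832811 ≈ 1.5006e-5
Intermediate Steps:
T = 21750 (T = 30*725 = 21750)
1/((1/(-34618) + 10794)/(X + T) - 1*(-66638)) = 1/((1/(-34618) + 10794)/(14680 + 21750) - 1*(-66638)) = 1/((-1/34618 + 10794)/36430 + 66638) = 1/((373666691/34618)*(1/36430) + 66638) = 1/(373666691/1261133740 + 66638) = 1/(84039803832811/1261133740) = 1261133740/84039803832811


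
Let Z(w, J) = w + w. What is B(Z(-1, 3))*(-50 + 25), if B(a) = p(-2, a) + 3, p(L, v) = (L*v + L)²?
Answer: -175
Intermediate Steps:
p(L, v) = (L + L*v)²
Z(w, J) = 2*w
B(a) = 3 + 4*(1 + a)² (B(a) = (-2)²*(1 + a)² + 3 = 4*(1 + a)² + 3 = 3 + 4*(1 + a)²)
B(Z(-1, 3))*(-50 + 25) = (3 + 4*(1 + 2*(-1))²)*(-50 + 25) = (3 + 4*(1 - 2)²)*(-25) = (3 + 4*(-1)²)*(-25) = (3 + 4*1)*(-25) = (3 + 4)*(-25) = 7*(-25) = -175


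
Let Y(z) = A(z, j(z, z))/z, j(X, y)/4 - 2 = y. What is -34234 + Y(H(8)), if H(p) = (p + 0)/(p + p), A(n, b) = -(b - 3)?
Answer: -34248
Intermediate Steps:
j(X, y) = 8 + 4*y
A(n, b) = 3 - b (A(n, b) = -(-3 + b) = 3 - b)
H(p) = 1/2 (H(p) = p/((2*p)) = p*(1/(2*p)) = 1/2)
Y(z) = (-5 - 4*z)/z (Y(z) = (3 - (8 + 4*z))/z = (3 + (-8 - 4*z))/z = (-5 - 4*z)/z)
-34234 + Y(H(8)) = -34234 + (-4 - 5/1/2) = -34234 + (-4 - 5*2) = -34234 + (-4 - 10) = -34234 - 14 = -34248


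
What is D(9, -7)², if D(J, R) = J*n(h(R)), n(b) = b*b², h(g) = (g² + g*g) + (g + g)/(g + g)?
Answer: 76259892101481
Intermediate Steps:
h(g) = 1 + 2*g² (h(g) = (g² + g²) + (2*g)/((2*g)) = 2*g² + (2*g)*(1/(2*g)) = 2*g² + 1 = 1 + 2*g²)
n(b) = b³
D(J, R) = J*(1 + 2*R²)³
D(9, -7)² = (9*(1 + 2*(-7)²)³)² = (9*(1 + 2*49)³)² = (9*(1 + 98)³)² = (9*99³)² = (9*970299)² = 8732691² = 76259892101481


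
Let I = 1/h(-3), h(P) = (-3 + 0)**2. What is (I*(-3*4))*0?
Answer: 0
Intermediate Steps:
h(P) = 9 (h(P) = (-3)**2 = 9)
I = 1/9 ≈ 0.11111
(I*(-3*4))*0 = ((-3*4)/9)*0 = ((1/9)*(-12))*0 = -4/3*0 = 0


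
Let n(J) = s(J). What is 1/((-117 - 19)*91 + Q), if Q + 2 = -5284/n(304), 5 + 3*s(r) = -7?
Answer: -1/11057 ≈ -9.0441e-5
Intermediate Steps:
s(r) = -4 (s(r) = -5/3 + (1/3)*(-7) = -5/3 - 7/3 = -4)
n(J) = -4
Q = 1319 (Q = -2 - 5284/(-4) = -2 - 5284*(-1/4) = -2 + 1321 = 1319)
1/((-117 - 19)*91 + Q) = 1/((-117 - 19)*91 + 1319) = 1/(-136*91 + 1319) = 1/(-12376 + 1319) = 1/(-11057) = -1/11057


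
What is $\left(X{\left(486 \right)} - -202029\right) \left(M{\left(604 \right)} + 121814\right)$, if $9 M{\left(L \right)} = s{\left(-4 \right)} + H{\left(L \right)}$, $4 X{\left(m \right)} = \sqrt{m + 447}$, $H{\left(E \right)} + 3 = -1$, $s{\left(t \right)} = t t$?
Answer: $24610229978 + \frac{182723 \sqrt{933}}{6} \approx 2.4611 \cdot 10^{10}$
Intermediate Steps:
$s{\left(t \right)} = t^{2}$
$H{\left(E \right)} = -4$ ($H{\left(E \right)} = -3 - 1 = -4$)
$X{\left(m \right)} = \frac{\sqrt{447 + m}}{4}$ ($X{\left(m \right)} = \frac{\sqrt{m + 447}}{4} = \frac{\sqrt{447 + m}}{4}$)
$M{\left(L \right)} = \frac{4}{3}$ ($M{\left(L \right)} = \frac{\left(-4\right)^{2} - 4}{9} = \frac{16 - 4}{9} = \frac{1}{9} \cdot 12 = \frac{4}{3}$)
$\left(X{\left(486 \right)} - -202029\right) \left(M{\left(604 \right)} + 121814\right) = \left(\frac{\sqrt{447 + 486}}{4} - -202029\right) \left(\frac{4}{3} + 121814\right) = \left(\frac{\sqrt{933}}{4} + 202029\right) \frac{365446}{3} = \left(202029 + \frac{\sqrt{933}}{4}\right) \frac{365446}{3} = 24610229978 + \frac{182723 \sqrt{933}}{6}$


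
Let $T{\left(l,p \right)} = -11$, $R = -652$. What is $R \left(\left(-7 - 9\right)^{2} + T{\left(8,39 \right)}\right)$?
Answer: $-159740$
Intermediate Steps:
$R \left(\left(-7 - 9\right)^{2} + T{\left(8,39 \right)}\right) = - 652 \left(\left(-7 - 9\right)^{2} - 11\right) = - 652 \left(\left(-16\right)^{2} - 11\right) = - 652 \left(256 - 11\right) = \left(-652\right) 245 = -159740$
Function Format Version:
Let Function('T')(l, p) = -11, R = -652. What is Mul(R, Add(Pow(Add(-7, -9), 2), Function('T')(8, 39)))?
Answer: -159740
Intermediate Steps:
Mul(R, Add(Pow(Add(-7, -9), 2), Function('T')(8, 39))) = Mul(-652, Add(Pow(Add(-7, -9), 2), -11)) = Mul(-652, Add(Pow(-16, 2), -11)) = Mul(-652, Add(256, -11)) = Mul(-652, 245) = -159740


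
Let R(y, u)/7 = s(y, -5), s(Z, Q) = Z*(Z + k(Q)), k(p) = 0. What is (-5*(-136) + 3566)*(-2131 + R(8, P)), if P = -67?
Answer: -7146018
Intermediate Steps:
s(Z, Q) = Z² (s(Z, Q) = Z*(Z + 0) = Z*Z = Z²)
R(y, u) = 7*y²
(-5*(-136) + 3566)*(-2131 + R(8, P)) = (-5*(-136) + 3566)*(-2131 + 7*8²) = (680 + 3566)*(-2131 + 7*64) = 4246*(-2131 + 448) = 4246*(-1683) = -7146018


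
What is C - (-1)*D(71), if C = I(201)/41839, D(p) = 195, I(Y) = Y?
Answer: 8158806/41839 ≈ 195.00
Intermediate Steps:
C = 201/41839 ≈ 0.0048041
C - (-1)*D(71) = 201/41839 - (-1)*195 = 201/41839 - 1*(-195) = 201/41839 + 195 = 8158806/41839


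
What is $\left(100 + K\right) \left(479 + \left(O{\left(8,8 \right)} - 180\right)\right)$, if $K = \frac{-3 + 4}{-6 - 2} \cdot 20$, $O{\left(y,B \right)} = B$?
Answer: $\frac{59865}{2} \approx 29933.0$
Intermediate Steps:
$K = - \frac{5}{2}$ ($K = 1 \frac{1}{-8} \cdot 20 = 1 \left(- \frac{1}{8}\right) 20 = \left(- \frac{1}{8}\right) 20 = - \frac{5}{2} \approx -2.5$)
$\left(100 + K\right) \left(479 + \left(O{\left(8,8 \right)} - 180\right)\right) = \left(100 - \frac{5}{2}\right) \left(479 + \left(8 - 180\right)\right) = \frac{195 \left(479 + \left(8 - 180\right)\right)}{2} = \frac{195 \left(479 - 172\right)}{2} = \frac{195}{2} \cdot 307 = \frac{59865}{2}$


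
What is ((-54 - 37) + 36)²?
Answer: 3025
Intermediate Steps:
((-54 - 37) + 36)² = (-91 + 36)² = (-55)² = 3025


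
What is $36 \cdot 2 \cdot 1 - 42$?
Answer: $30$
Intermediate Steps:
$36 \cdot 2 \cdot 1 - 42 = 36 \cdot 2 - 42 = 72 - 42 = 30$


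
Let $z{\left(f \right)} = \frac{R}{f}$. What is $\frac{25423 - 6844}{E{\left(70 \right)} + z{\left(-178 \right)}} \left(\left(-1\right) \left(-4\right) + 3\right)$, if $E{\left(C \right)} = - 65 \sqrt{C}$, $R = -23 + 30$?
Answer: $\frac{701498}{40565121} - \frac{1159475980 \sqrt{70}}{40565121} \approx -239.13$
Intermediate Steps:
$R = 7$
$z{\left(f \right)} = \frac{7}{f}$
$\frac{25423 - 6844}{E{\left(70 \right)} + z{\left(-178 \right)}} \left(\left(-1\right) \left(-4\right) + 3\right) = \frac{25423 - 6844}{- 65 \sqrt{70} + \frac{7}{-178}} \left(\left(-1\right) \left(-4\right) + 3\right) = \frac{18579}{- 65 \sqrt{70} + 7 \left(- \frac{1}{178}\right)} \left(4 + 3\right) = \frac{18579}{- 65 \sqrt{70} - \frac{7}{178}} \cdot 7 = \frac{18579}{- \frac{7}{178} - 65 \sqrt{70}} \cdot 7 = \frac{130053}{- \frac{7}{178} - 65 \sqrt{70}}$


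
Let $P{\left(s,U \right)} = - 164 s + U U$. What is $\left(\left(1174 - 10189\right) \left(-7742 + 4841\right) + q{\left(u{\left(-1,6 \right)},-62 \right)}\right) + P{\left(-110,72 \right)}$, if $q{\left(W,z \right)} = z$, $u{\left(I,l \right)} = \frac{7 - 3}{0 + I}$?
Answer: $26175677$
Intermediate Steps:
$P{\left(s,U \right)} = U^{2} - 164 s$ ($P{\left(s,U \right)} = - 164 s + U^{2} = U^{2} - 164 s$)
$u{\left(I,l \right)} = \frac{4}{I}$
$\left(\left(1174 - 10189\right) \left(-7742 + 4841\right) + q{\left(u{\left(-1,6 \right)},-62 \right)}\right) + P{\left(-110,72 \right)} = \left(\left(1174 - 10189\right) \left(-7742 + 4841\right) - 62\right) + \left(72^{2} - -18040\right) = \left(\left(-9015\right) \left(-2901\right) - 62\right) + \left(5184 + 18040\right) = \left(26152515 - 62\right) + 23224 = 26152453 + 23224 = 26175677$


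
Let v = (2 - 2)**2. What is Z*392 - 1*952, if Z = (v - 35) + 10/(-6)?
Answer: -45976/3 ≈ -15325.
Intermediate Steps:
v = 0 (v = 0**2 = 0)
Z = -110/3 (Z = (0 - 35) + 10/(-6) = -35 + 10*(-1/6) = -35 - 5/3 = -110/3 ≈ -36.667)
Z*392 - 1*952 = -110/3*392 - 1*952 = -43120/3 - 952 = -45976/3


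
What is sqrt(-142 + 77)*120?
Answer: 120*I*sqrt(65) ≈ 967.47*I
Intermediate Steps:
sqrt(-142 + 77)*120 = sqrt(-65)*120 = (I*sqrt(65))*120 = 120*I*sqrt(65)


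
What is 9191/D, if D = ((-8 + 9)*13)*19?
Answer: 707/19 ≈ 37.211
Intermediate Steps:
D = 247 (D = (1*13)*19 = 13*19 = 247)
9191/D = 9191/247 = 9191*(1/247) = 707/19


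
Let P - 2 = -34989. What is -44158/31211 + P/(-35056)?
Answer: -456023591/1094132816 ≈ -0.41679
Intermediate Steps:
P = -34987 (P = 2 - 34989 = -34987)
-44158/31211 + P/(-35056) = -44158/31211 - 34987/(-35056) = -44158*1/31211 - 34987*(-1/35056) = -44158/31211 + 34987/35056 = -456023591/1094132816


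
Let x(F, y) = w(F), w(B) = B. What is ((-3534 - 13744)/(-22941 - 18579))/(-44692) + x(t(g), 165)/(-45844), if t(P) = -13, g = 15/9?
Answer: 2916357661/10633583649120 ≈ 0.00027426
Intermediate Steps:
g = 5/3 (g = 15*(⅑) = 5/3 ≈ 1.6667)
x(F, y) = F
((-3534 - 13744)/(-22941 - 18579))/(-44692) + x(t(g), 165)/(-45844) = ((-3534 - 13744)/(-22941 - 18579))/(-44692) - 13/(-45844) = -17278/(-41520)*(-1/44692) - 13*(-1/45844) = -17278*(-1/41520)*(-1/44692) + 13/45844 = (8639/20760)*(-1/44692) + 13/45844 = -8639/927805920 + 13/45844 = 2916357661/10633583649120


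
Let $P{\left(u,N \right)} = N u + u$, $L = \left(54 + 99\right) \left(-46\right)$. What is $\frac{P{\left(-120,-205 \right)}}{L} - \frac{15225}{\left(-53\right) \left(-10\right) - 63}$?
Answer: $- \frac{387535}{10741} \approx -36.08$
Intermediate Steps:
$L = -7038$ ($L = 153 \left(-46\right) = -7038$)
$P{\left(u,N \right)} = u + N u$
$\frac{P{\left(-120,-205 \right)}}{L} - \frac{15225}{\left(-53\right) \left(-10\right) - 63} = \frac{\left(-120\right) \left(1 - 205\right)}{-7038} - \frac{15225}{\left(-53\right) \left(-10\right) - 63} = \left(-120\right) \left(-204\right) \left(- \frac{1}{7038}\right) - \frac{15225}{530 - 63} = 24480 \left(- \frac{1}{7038}\right) - \frac{15225}{467} = - \frac{80}{23} - \frac{15225}{467} = - \frac{387535}{10741}$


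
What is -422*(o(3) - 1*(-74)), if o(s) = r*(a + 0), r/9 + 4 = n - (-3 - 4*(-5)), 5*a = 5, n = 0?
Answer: 48530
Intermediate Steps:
a = 1 (a = (1/5)*5 = 1)
r = -189 (r = -36 + 9*(0 - (-3 - 4*(-5))) = -36 + 9*(0 - (-3 + 20)) = -36 + 9*(0 - 1*17) = -36 + 9*(0 - 17) = -36 + 9*(-17) = -36 - 153 = -189)
o(s) = -189 (o(s) = -189*(1 + 0) = -189*1 = -189)
-422*(o(3) - 1*(-74)) = -422*(-189 - 1*(-74)) = -422*(-189 + 74) = -422*(-115) = 48530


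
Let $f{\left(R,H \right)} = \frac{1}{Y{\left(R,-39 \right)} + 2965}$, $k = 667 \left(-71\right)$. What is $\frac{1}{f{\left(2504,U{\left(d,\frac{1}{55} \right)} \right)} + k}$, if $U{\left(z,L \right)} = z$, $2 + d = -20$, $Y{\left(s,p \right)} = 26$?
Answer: $- \frac{2991}{141644786} \approx -2.1116 \cdot 10^{-5}$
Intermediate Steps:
$d = -22$ ($d = -2 - 20 = -22$)
$k = -47357$
$f{\left(R,H \right)} = \frac{1}{2991}$ ($f{\left(R,H \right)} = \frac{1}{26 + 2965} = \frac{1}{2991}$)
$\frac{1}{f{\left(2504,U{\left(d,\frac{1}{55} \right)} \right)} + k} = \frac{1}{\frac{1}{2991} - 47357} = \frac{1}{- \frac{141644786}{2991}} = - \frac{2991}{141644786}$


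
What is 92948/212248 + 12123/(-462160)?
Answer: 5047970647/12261566960 ≈ 0.41169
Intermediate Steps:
92948/212248 + 12123/(-462160) = 92948*(1/212248) + 12123*(-1/462160) = 23237/53062 - 12123/462160 = 5047970647/12261566960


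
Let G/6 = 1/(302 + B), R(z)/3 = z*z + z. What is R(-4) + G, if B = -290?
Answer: 73/2 ≈ 36.500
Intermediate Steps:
R(z) = 3*z + 3*z² (R(z) = 3*(z*z + z) = 3*(z² + z) = 3*(z + z²) = 3*z + 3*z²)
G = ½ (G = 6/(302 - 290) = 6/12 = 6*(1/12) = ½ ≈ 0.50000)
R(-4) + G = 3*(-4)*(1 - 4) + ½ = 3*(-4)*(-3) + ½ = 36 + ½ = 73/2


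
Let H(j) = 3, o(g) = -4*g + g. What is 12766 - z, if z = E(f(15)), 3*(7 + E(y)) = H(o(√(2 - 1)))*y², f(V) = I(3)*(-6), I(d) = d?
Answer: 12449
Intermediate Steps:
o(g) = -3*g
f(V) = -18 (f(V) = 3*(-6) = -18)
E(y) = -7 + y² (E(y) = -7 + (3*y²)/3 = -7 + y²)
z = 317 (z = -7 + (-18)² = -7 + 324 = 317)
12766 - z = 12766 - 1*317 = 12766 - 317 = 12449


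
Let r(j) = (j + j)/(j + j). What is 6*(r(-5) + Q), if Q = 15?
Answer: 96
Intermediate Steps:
r(j) = 1 (r(j) = (2*j)/((2*j)) = (2*j)*(1/(2*j)) = 1)
6*(r(-5) + Q) = 6*(1 + 15) = 6*16 = 96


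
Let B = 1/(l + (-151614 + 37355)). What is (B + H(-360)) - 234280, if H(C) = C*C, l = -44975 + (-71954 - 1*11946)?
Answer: -25451267121/243134 ≈ -1.0468e+5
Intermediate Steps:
l = -128875 (l = -44975 + (-71954 - 11946) = -44975 - 83900 = -128875)
B = -1/243134 (B = 1/(-128875 + (-151614 + 37355)) = 1/(-128875 - 114259) = 1/(-243134) = -1/243134 ≈ -4.1130e-6)
H(C) = C²
(B + H(-360)) - 234280 = (-1/243134 + (-360)²) - 234280 = (-1/243134 + 129600) - 234280 = 31510166399/243134 - 234280 = -25451267121/243134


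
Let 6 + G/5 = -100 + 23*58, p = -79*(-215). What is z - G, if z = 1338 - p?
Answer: -21787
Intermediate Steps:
p = 16985
G = 6140 (G = -30 + 5*(-100 + 23*58) = -30 + 5*(-100 + 1334) = -30 + 5*1234 = -30 + 6170 = 6140)
z = -15647 (z = 1338 - 1*16985 = 1338 - 16985 = -15647)
z - G = -15647 - 1*6140 = -15647 - 6140 = -21787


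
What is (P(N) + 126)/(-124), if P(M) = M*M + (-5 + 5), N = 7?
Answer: -175/124 ≈ -1.4113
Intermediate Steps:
P(M) = M² (P(M) = M² + 0 = M²)
(P(N) + 126)/(-124) = (7² + 126)/(-124) = -(49 + 126)/124 = -1/124*175 = -175/124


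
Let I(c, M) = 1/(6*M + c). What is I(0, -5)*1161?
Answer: -387/10 ≈ -38.700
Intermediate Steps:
I(c, M) = 1/(c + 6*M)
I(0, -5)*1161 = 1161/(0 + 6*(-5)) = 1161/(0 - 30) = 1161/(-30) = -1/30*1161 = -387/10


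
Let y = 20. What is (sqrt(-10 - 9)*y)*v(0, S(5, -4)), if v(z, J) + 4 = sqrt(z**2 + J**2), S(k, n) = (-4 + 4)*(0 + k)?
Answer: -80*I*sqrt(19) ≈ -348.71*I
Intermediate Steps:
S(k, n) = 0 (S(k, n) = 0*k = 0)
v(z, J) = -4 + sqrt(J**2 + z**2) (v(z, J) = -4 + sqrt(z**2 + J**2) = -4 + sqrt(J**2 + z**2))
(sqrt(-10 - 9)*y)*v(0, S(5, -4)) = (sqrt(-10 - 9)*20)*(-4 + sqrt(0**2 + 0**2)) = (sqrt(-19)*20)*(-4 + sqrt(0 + 0)) = ((I*sqrt(19))*20)*(-4 + sqrt(0)) = (20*I*sqrt(19))*(-4 + 0) = (20*I*sqrt(19))*(-4) = -80*I*sqrt(19)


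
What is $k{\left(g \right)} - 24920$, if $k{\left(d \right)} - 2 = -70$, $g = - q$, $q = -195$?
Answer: $-24988$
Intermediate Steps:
$g = 195$ ($g = \left(-1\right) \left(-195\right) = 195$)
$k{\left(d \right)} = -68$ ($k{\left(d \right)} = 2 - 70 = -68$)
$k{\left(g \right)} - 24920 = -68 - 24920 = -24988$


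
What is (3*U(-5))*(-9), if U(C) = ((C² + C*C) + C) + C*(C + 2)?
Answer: -1620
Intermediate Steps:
U(C) = C + 2*C² + C*(2 + C) (U(C) = ((C² + C²) + C) + C*(2 + C) = (2*C² + C) + C*(2 + C) = (C + 2*C²) + C*(2 + C) = C + 2*C² + C*(2 + C))
(3*U(-5))*(-9) = (3*(3*(-5)*(1 - 5)))*(-9) = (3*(3*(-5)*(-4)))*(-9) = (3*60)*(-9) = 180*(-9) = -1620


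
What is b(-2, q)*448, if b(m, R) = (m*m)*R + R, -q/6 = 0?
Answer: 0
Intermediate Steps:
q = 0 (q = -6*0 = 0)
b(m, R) = R + R*m² (b(m, R) = m²*R + R = R*m² + R = R + R*m²)
b(-2, q)*448 = (0*(1 + (-2)²))*448 = (0*(1 + 4))*448 = (0*5)*448 = 0*448 = 0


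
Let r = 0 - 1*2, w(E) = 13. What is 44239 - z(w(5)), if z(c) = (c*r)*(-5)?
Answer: 44109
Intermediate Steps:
r = -2 (r = 0 - 2 = -2)
z(c) = 10*c (z(c) = (c*(-2))*(-5) = -2*c*(-5) = 10*c)
44239 - z(w(5)) = 44239 - 10*13 = 44239 - 1*130 = 44239 - 130 = 44109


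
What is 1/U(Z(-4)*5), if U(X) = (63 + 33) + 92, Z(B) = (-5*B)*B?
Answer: 1/188 ≈ 0.0053191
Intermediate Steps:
Z(B) = -5*B**2
U(X) = 188 (U(X) = 96 + 92 = 188)
1/U(Z(-4)*5) = 1/188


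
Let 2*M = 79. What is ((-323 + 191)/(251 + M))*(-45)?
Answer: 11880/581 ≈ 20.448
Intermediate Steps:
M = 79/2 (M = (½)*79 = 79/2 ≈ 39.500)
((-323 + 191)/(251 + M))*(-45) = ((-323 + 191)/(251 + 79/2))*(-45) = -132/581/2*(-45) = -132*2/581*(-45) = -264/581*(-45) = 11880/581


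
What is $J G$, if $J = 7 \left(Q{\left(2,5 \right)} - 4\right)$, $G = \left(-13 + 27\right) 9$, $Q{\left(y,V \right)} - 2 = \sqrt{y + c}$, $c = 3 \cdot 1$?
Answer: $-1764 + 882 \sqrt{5} \approx 208.21$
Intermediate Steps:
$c = 3$
$Q{\left(y,V \right)} = 2 + \sqrt{3 + y}$ ($Q{\left(y,V \right)} = 2 + \sqrt{y + 3} = 2 + \sqrt{3 + y}$)
$G = 126$ ($G = 14 \cdot 9 = 126$)
$J = -14 + 7 \sqrt{5}$ ($J = 7 \left(\left(2 + \sqrt{3 + 2}\right) - 4\right) = 7 \left(\left(2 + \sqrt{5}\right) - 4\right) = 7 \left(-2 + \sqrt{5}\right) = -14 + 7 \sqrt{5} \approx 1.6525$)
$J G = \left(-14 + 7 \sqrt{5}\right) 126 = -1764 + 882 \sqrt{5}$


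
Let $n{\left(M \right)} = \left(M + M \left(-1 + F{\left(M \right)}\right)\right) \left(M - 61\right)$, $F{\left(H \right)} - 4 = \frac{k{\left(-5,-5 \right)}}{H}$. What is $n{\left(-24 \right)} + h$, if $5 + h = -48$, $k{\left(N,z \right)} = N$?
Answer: $8532$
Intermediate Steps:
$h = -53$ ($h = -5 - 48 = -53$)
$F{\left(H \right)} = 4 - \frac{5}{H}$
$n{\left(M \right)} = \left(-61 + M\right) \left(M + M \left(3 - \frac{5}{M}\right)\right)$ ($n{\left(M \right)} = \left(M + M \left(-1 + \left(4 - \frac{5}{M}\right)\right)\right) \left(M - 61\right) = \left(M + M \left(3 - \frac{5}{M}\right)\right) \left(-61 + M\right) = \left(-61 + M\right) \left(M + M \left(3 - \frac{5}{M}\right)\right)$)
$n{\left(-24 \right)} + h = \left(-61 - 24\right) \left(-5 + 4 \left(-24\right)\right) - 53 = - 85 \left(-5 - 96\right) - 53 = \left(-85\right) \left(-101\right) - 53 = 8585 - 53 = 8532$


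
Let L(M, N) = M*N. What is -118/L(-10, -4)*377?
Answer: -22243/20 ≈ -1112.2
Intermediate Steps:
-118/L(-10, -4)*377 = -118/((-10*(-4)))*377 = -118/40*377 = -118*1/40*377 = -59/20*377 = -22243/20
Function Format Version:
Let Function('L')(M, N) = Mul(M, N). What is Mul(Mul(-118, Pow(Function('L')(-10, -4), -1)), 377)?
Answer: Rational(-22243, 20) ≈ -1112.2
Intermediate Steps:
Mul(Mul(-118, Pow(Function('L')(-10, -4), -1)), 377) = Mul(Mul(-118, Pow(Mul(-10, -4), -1)), 377) = Mul(Mul(-118, Pow(40, -1)), 377) = Mul(Mul(-118, Rational(1, 40)), 377) = Mul(Rational(-59, 20), 377) = Rational(-22243, 20)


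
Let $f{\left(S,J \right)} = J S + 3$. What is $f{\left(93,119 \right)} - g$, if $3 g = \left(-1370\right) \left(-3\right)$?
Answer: $9700$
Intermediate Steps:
$f{\left(S,J \right)} = 3 + J S$
$g = 1370$ ($g = \frac{\left(-1370\right) \left(-3\right)}{3} = \frac{1}{3} \cdot 4110 = 1370$)
$f{\left(93,119 \right)} - g = \left(3 + 119 \cdot 93\right) - 1370 = \left(3 + 11067\right) - 1370 = 11070 - 1370 = 9700$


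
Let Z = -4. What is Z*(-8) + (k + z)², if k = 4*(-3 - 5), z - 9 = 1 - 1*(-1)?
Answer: 473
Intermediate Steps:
z = 11 (z = 9 + (1 - 1*(-1)) = 9 + (1 + 1) = 9 + 2 = 11)
k = -32 (k = 4*(-8) = -32)
Z*(-8) + (k + z)² = -4*(-8) + (-32 + 11)² = 32 + (-21)² = 32 + 441 = 473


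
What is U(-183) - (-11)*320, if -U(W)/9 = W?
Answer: 5167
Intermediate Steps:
U(W) = -9*W
U(-183) - (-11)*320 = -9*(-183) - (-11)*320 = 1647 - 1*(-3520) = 1647 + 3520 = 5167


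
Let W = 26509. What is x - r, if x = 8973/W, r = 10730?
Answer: -284432597/26509 ≈ -10730.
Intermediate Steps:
x = 8973/26509 ≈ 0.33849
x - r = 8973/26509 - 1*10730 = 8973/26509 - 10730 = -284432597/26509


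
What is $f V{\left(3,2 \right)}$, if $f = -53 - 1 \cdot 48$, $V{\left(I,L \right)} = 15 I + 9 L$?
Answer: $-6363$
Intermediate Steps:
$V{\left(I,L \right)} = 9 L + 15 I$
$f = -101$ ($f = -53 - 48 = -101$)
$f V{\left(3,2 \right)} = - 101 \left(9 \cdot 2 + 15 \cdot 3\right) = - 101 \left(18 + 45\right) = \left(-101\right) 63 = -6363$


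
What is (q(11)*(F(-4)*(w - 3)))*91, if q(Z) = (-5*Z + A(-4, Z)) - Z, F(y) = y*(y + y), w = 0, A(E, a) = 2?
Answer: 559104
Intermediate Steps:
F(y) = 2*y² (F(y) = y*(2*y) = 2*y²)
q(Z) = 2 - 6*Z (q(Z) = (-5*Z + 2) - Z = (2 - 5*Z) - Z = 2 - 6*Z)
(q(11)*(F(-4)*(w - 3)))*91 = ((2 - 6*11)*((2*(-4)²)*(0 - 3)))*91 = ((2 - 66)*((2*16)*(-3)))*91 = -2048*(-3)*91 = -64*(-96)*91 = 6144*91 = 559104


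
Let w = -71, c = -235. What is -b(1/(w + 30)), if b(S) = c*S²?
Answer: 235/1681 ≈ 0.13980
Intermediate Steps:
b(S) = -235*S²
-b(1/(w + 30)) = -(-235)*(1/(-71 + 30))² = -(-235)*(1/(-41))² = -(-235)*(-1/41)² = -(-235)/1681 = -1*(-235/1681) = 235/1681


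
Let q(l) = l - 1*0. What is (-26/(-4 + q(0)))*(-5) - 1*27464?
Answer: -54993/2 ≈ -27497.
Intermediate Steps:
q(l) = l (q(l) = l + 0 = l)
(-26/(-4 + q(0)))*(-5) - 1*27464 = (-26/(-4 + 0))*(-5) - 1*27464 = (-26/(-4))*(-5) - 27464 = -¼*(-26)*(-5) - 27464 = (13/2)*(-5) - 27464 = -65/2 - 27464 = -54993/2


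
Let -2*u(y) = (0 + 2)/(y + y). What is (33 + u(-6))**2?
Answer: 157609/144 ≈ 1094.5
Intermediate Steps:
u(y) = -1/(2*y) (u(y) = -(0 + 2)/(2*(y + y)) = -1/(2*y))
(33 + u(-6))**2 = (33 - 1/2/(-6))**2 = (33 - 1/2*(-1/6))**2 = (33 + 1/12)**2 = (397/12)**2 = 157609/144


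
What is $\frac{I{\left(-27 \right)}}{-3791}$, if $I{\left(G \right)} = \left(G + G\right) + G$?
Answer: $\frac{81}{3791} \approx 0.021366$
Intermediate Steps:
$I{\left(G \right)} = 3 G$ ($I{\left(G \right)} = 2 G + G = 3 G$)
$\frac{I{\left(-27 \right)}}{-3791} = \frac{3 \left(-27\right)}{-3791} = \left(-81\right) \left(- \frac{1}{3791}\right) = \frac{81}{3791}$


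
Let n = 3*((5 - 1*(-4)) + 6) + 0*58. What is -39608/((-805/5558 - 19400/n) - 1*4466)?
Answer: 283038768/34995791 ≈ 8.0878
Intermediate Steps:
n = 45 (n = 3*((5 + 4) + 6) + 0 = 3*(9 + 6) + 0 = 3*15 + 0 = 45 + 0 = 45)
-39608/((-805/5558 - 19400/n) - 1*4466) = -39608/((-805/5558 - 19400/45) - 1*4466) = -39608/((-805*1/5558 - 19400*1/45) - 4466) = -39608/((-115/794 - 3880/9) - 4466) = -39608/(-3081755/7146 - 4466) = -39608/(-34995791/7146) = -39608*(-7146/34995791) = 283038768/34995791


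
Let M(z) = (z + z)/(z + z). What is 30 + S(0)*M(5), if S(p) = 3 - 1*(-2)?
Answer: 35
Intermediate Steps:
S(p) = 5 (S(p) = 3 + 2 = 5)
M(z) = 1 (M(z) = (2*z)/((2*z)) = (2*z)*(1/(2*z)) = 1)
30 + S(0)*M(5) = 30 + 5*1 = 30 + 5 = 35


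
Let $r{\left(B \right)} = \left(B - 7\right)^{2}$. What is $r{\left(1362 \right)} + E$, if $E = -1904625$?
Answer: $-68600$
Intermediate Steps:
$r{\left(B \right)} = \left(-7 + B\right)^{2}$
$r{\left(1362 \right)} + E = \left(-7 + 1362\right)^{2} - 1904625 = 1355^{2} - 1904625 = 1836025 - 1904625 = -68600$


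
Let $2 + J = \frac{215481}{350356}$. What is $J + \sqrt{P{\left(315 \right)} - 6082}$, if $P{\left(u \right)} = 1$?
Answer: $- \frac{485231}{350356} + i \sqrt{6081} \approx -1.385 + 77.981 i$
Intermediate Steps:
$J = - \frac{485231}{350356}$ ($J = -2 + \frac{215481}{350356} = - \frac{485231}{350356} \approx -1.385$)
$J + \sqrt{P{\left(315 \right)} - 6082} = - \frac{485231}{350356} + \sqrt{1 - 6082} = - \frac{485231}{350356} + \sqrt{-6081} = - \frac{485231}{350356} + i \sqrt{6081}$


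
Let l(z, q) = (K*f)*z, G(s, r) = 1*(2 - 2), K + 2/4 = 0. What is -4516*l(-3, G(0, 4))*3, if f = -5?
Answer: 101610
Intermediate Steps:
K = -½ (K = -½ + 0 = -½ ≈ -0.50000)
G(s, r) = 0 (G(s, r) = 1*0 = 0)
l(z, q) = 5*z/2 (l(z, q) = (-½*(-5))*z = 5*z/2)
-4516*l(-3, G(0, 4))*3 = -4516*(5/2)*(-3)*3 = -(-33870)*3 = -4516*(-45/2) = 101610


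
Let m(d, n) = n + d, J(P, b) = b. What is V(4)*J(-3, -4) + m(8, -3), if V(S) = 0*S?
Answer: 5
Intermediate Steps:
V(S) = 0
m(d, n) = d + n
V(4)*J(-3, -4) + m(8, -3) = 0*(-4) + (8 - 3) = 0 + 5 = 5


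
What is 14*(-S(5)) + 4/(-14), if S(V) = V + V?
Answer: -982/7 ≈ -140.29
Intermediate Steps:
S(V) = 2*V
14*(-S(5)) + 4/(-14) = 14*(-2*5) + 4/(-14) = 14*(-1*10) + 4*(-1/14) = 14*(-10) - 2/7 = -140 - 2/7 = -982/7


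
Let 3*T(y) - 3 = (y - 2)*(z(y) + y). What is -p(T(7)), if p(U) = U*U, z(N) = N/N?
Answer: -1849/9 ≈ -205.44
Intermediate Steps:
z(N) = 1
T(y) = 1 + (1 + y)*(-2 + y)/3 (T(y) = 1 + ((y - 2)*(1 + y))/3 = 1 + ((-2 + y)*(1 + y))/3 = 1 + ((1 + y)*(-2 + y))/3 = 1 + (1 + y)*(-2 + y)/3)
p(U) = U²
-p(T(7)) = -(⅓ - ⅓*7 + (⅓)*7²)² = -(⅓ - 7/3 + (⅓)*49)² = -(⅓ - 7/3 + 49/3)² = -(43/3)² = -1*1849/9 = -1849/9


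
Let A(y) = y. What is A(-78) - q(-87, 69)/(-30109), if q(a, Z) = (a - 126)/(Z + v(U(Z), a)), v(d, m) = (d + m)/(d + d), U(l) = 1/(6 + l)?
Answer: -7498766673/96138037 ≈ -78.000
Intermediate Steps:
v(d, m) = (d + m)/(2*d) (v(d, m) = (d + m)/((2*d)) = (d + m)*(1/(2*d)) = (d + m)/(2*d))
q(a, Z) = (-126 + a)/(Z + (6 + Z)*(a + 1/(6 + Z))/2) (q(a, Z) = (a - 126)/(Z + (1/(6 + Z) + a)/(2*(1/(6 + Z)))) = (-126 + a)/(Z + (6 + Z)*(a + 1/(6 + Z))/2))
A(-78) - q(-87, 69)/(-30109) = -78 - 2*(-126 - 87)/(1 + 2*69 - 87*(6 + 69))/(-30109) = -78 - 2*(-213)/(1 + 138 - 87*75)*(-1)/30109 = -78 - 2*(-213)/(1 + 138 - 6525)*(-1)/30109 = -78 - 2*(-213)/(-6386)*(-1)/30109 = -78 - 2*(-1/6386)*(-213)*(-1)/30109 = -78 - 213*(-1)/(3193*30109) = -78 - 1*(-213/96138037) = -78 + 213/96138037 = -7498766673/96138037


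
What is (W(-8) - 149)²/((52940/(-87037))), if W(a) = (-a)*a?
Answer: -3948781653/52940 ≈ -74590.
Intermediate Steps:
W(a) = -a²
(W(-8) - 149)²/((52940/(-87037))) = (-1*(-8)² - 149)²/((52940/(-87037))) = (-1*64 - 149)²/((52940*(-1/87037))) = (-64 - 149)²/(-52940/87037) = (-213)²*(-87037/52940) = 45369*(-87037/52940) = -3948781653/52940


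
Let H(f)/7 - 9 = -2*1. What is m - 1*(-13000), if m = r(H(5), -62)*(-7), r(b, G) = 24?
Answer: 12832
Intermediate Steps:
H(f) = 49 (H(f) = 63 + 7*(-2*1) = 63 + 7*(-2) = 63 - 14 = 49)
m = -168 (m = 24*(-7) = -168)
m - 1*(-13000) = -168 - 1*(-13000) = -168 + 13000 = 12832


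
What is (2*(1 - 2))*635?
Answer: -1270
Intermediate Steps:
(2*(1 - 2))*635 = (2*(-1))*635 = -2*635 = -1270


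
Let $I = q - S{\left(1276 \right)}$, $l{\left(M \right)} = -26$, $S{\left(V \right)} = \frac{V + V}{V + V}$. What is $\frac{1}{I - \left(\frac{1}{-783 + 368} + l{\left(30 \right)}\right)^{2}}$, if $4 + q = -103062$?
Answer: $- \frac{172225}{17867159756} \approx -9.6392 \cdot 10^{-6}$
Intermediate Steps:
$q = -103066$ ($q = -4 - 103062 = -103066$)
$S{\left(V \right)} = 1$ ($S{\left(V \right)} = \frac{2 V}{2 V} = 2 V \frac{1}{2 V} = 1$)
$I = -103067$ ($I = -103066 - 1 = -103067$)
$\frac{1}{I - \left(\frac{1}{-783 + 368} + l{\left(30 \right)}\right)^{2}} = \frac{1}{-103067 - \left(\frac{1}{-783 + 368} - 26\right)^{2}} = \frac{1}{-103067 - \left(\frac{1}{-415} - 26\right)^{2}} = \frac{1}{-103067 - \left(- \frac{1}{415} - 26\right)^{2}} = \frac{1}{-103067 - \left(- \frac{10791}{415}\right)^{2}} = \frac{1}{-103067 - \frac{116445681}{172225}} = \frac{1}{- \frac{17867159756}{172225}} = - \frac{172225}{17867159756}$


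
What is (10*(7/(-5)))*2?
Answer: -28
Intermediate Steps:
(10*(7/(-5)))*2 = (10*(7*(-1/5)))*2 = (10*(-7/5))*2 = -14*2 = -28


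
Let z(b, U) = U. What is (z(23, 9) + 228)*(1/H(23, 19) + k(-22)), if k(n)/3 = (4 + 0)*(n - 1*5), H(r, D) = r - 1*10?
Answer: -998007/13 ≈ -76770.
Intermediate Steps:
H(r, D) = -10 + r (H(r, D) = r - 10 = -10 + r)
k(n) = -60 + 12*n (k(n) = 3*((4 + 0)*(n - 1*5)) = 3*(4*(n - 5)) = 3*(4*(-5 + n)) = 3*(-20 + 4*n) = -60 + 12*n)
(z(23, 9) + 228)*(1/H(23, 19) + k(-22)) = (9 + 228)*(1/(-10 + 23) + (-60 + 12*(-22))) = 237*(1/13 + (-60 - 264)) = 237*(1/13 - 324) = 237*(-4211/13) = -998007/13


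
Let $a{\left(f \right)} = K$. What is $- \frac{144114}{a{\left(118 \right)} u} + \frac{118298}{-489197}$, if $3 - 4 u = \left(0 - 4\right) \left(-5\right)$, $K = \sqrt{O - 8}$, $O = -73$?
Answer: $- \frac{118298}{489197} - \frac{192152 i}{51} \approx -0.24182 - 3767.7 i$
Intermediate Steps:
$K = 9 i$ ($K = \sqrt{-73 - 8} = \sqrt{-81} = 9 i \approx 9.0 i$)
$a{\left(f \right)} = 9 i$
$u = - \frac{17}{4}$ ($u = \frac{3}{4} - \frac{\left(0 - 4\right) \left(-5\right)}{4} = \frac{3}{4} - \frac{\left(-4\right) \left(-5\right)}{4} = \frac{3}{4} - 5 = - \frac{17}{4} \approx -4.25$)
$- \frac{144114}{a{\left(118 \right)} u} + \frac{118298}{-489197} = - \frac{144114}{9 i \left(- \frac{17}{4}\right)} + \frac{118298}{-489197} = - \frac{144114}{\left(- \frac{153}{4}\right) i} + 118298 \left(- \frac{1}{489197}\right) = - 144114 \frac{4 i}{153} - \frac{118298}{489197} = - \frac{192152 i}{51} - \frac{118298}{489197} = - \frac{118298}{489197} - \frac{192152 i}{51}$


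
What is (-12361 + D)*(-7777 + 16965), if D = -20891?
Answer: -305519376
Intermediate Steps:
(-12361 + D)*(-7777 + 16965) = (-12361 - 20891)*(-7777 + 16965) = -33252*9188 = -305519376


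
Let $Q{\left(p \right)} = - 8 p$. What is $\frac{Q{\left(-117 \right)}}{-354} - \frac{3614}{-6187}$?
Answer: $- \frac{751946}{365033} \approx -2.0599$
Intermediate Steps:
$\frac{Q{\left(-117 \right)}}{-354} - \frac{3614}{-6187} = \frac{\left(-8\right) \left(-117\right)}{-354} - \frac{3614}{-6187} = 936 \left(- \frac{1}{354}\right) - - \frac{3614}{6187} = - \frac{156}{59} + \frac{3614}{6187} = - \frac{751946}{365033}$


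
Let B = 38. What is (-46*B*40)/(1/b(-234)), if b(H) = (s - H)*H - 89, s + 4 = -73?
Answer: 2574943840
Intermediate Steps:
s = -77 (s = -4 - 73 = -77)
b(H) = -89 + H*(-77 - H) (b(H) = (-77 - H)*H - 89 = H*(-77 - H) - 89 = -89 + H*(-77 - H))
(-46*B*40)/(1/b(-234)) = (-46*38*40)/(1/(-89 - 1*(-234)² - 77*(-234))) = (-1748*40)/(1/(-89 - 1*54756 + 18018)) = -69920/(1/(-89 - 54756 + 18018)) = -69920/(1/(-36827)) = -69920/(-1/36827) = -69920*(-36827) = 2574943840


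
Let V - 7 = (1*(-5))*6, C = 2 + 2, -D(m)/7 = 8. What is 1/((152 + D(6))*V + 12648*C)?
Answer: 1/48384 ≈ 2.0668e-5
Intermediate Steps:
D(m) = -56 (D(m) = -7*8 = -56)
C = 4
V = -23 (V = 7 + (1*(-5))*6 = 7 - 5*6 = 7 - 30 = -23)
1/((152 + D(6))*V + 12648*C) = 1/((152 - 56)*(-23) + 12648*4) = 1/(96*(-23) + 50592) = 1/(-2208 + 50592) = 1/48384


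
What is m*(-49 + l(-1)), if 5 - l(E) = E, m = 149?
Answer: -6407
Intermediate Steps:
l(E) = 5 - E
m*(-49 + l(-1)) = 149*(-49 + (5 - 1*(-1))) = 149*(-49 + (5 + 1)) = 149*(-49 + 6) = 149*(-43) = -6407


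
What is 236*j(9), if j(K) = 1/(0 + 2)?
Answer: 118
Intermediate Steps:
j(K) = ½ (j(K) = 1/2 = ½)
236*j(9) = 236*(½) = 118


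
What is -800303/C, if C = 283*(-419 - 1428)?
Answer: 800303/522701 ≈ 1.5311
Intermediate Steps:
C = -522701 (C = 283*(-1847) = -522701)
-800303/C = -800303/(-522701) = -800303*(-1/522701) = 800303/522701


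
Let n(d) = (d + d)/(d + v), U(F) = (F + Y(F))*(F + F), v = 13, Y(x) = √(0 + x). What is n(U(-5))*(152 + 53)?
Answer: 36500/109 - 1300*I*√5/109 ≈ 334.86 - 26.669*I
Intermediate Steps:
Y(x) = √x
U(F) = 2*F*(F + √F) (U(F) = (F + √F)*(F + F) = (F + √F)*(2*F) = 2*F*(F + √F))
n(d) = 2*d/(13 + d) (n(d) = (d + d)/(d + 13) = (2*d)/(13 + d) = 2*d/(13 + d))
n(U(-5))*(152 + 53) = (2*(2*(-5)*(-5 + √(-5)))/(13 + 2*(-5)*(-5 + √(-5))))*(152 + 53) = (2*(2*(-5)*(-5 + I*√5))/(13 + 2*(-5)*(-5 + I*√5)))*205 = (2*(50 - 10*I*√5)/(13 + (50 - 10*I*√5)))*205 = (2*(50 - 10*I*√5)/(63 - 10*I*√5))*205 = 410*(50 - 10*I*√5)/(63 - 10*I*√5)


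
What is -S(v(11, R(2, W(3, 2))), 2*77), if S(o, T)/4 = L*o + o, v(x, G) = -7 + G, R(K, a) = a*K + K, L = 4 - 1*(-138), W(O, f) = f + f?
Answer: -1716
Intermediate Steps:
W(O, f) = 2*f
L = 142 (L = 4 + 138 = 142)
R(K, a) = K + K*a (R(K, a) = K*a + K = K + K*a)
S(o, T) = 572*o (S(o, T) = 4*(142*o + o) = 4*(143*o) = 572*o)
-S(v(11, R(2, W(3, 2))), 2*77) = -572*(-7 + 2*(1 + 2*2)) = -572*(-7 + 2*(1 + 4)) = -572*(-7 + 2*5) = -572*(-7 + 10) = -572*3 = -1*1716 = -1716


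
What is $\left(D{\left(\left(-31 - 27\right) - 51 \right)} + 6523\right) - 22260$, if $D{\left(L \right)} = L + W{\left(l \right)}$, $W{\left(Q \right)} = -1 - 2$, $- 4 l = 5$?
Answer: $-15849$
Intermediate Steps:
$l = - \frac{5}{4}$ ($l = \left(- \frac{1}{4}\right) 5 = - \frac{5}{4} \approx -1.25$)
$W{\left(Q \right)} = -3$ ($W{\left(Q \right)} = -1 - 2 = -3$)
$D{\left(L \right)} = -3 + L$ ($D{\left(L \right)} = L - 3 = -3 + L$)
$\left(D{\left(\left(-31 - 27\right) - 51 \right)} + 6523\right) - 22260 = \left(\left(-3 - 109\right) + 6523\right) - 22260 = \left(-112 + 6523\right) - 22260 = 6411 - 22260 = -15849$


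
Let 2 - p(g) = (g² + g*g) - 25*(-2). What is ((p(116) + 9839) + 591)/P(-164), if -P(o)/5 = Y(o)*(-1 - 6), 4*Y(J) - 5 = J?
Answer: 4408/371 ≈ 11.881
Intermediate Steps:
Y(J) = 5/4 + J/4
p(g) = -48 - 2*g² (p(g) = 2 - ((g² + g*g) - 25*(-2)) = 2 - ((g² + g²) + 50) = 2 - (2*g² + 50) = 2 - (50 + 2*g²) = 2 + (-50 - 2*g²) = -48 - 2*g²)
P(o) = 175/4 + 35*o/4 (P(o) = -5*(5/4 + o/4)*(-1 - 6) = -5*(5/4 + o/4)*(-7) = -5*(-35/4 - 7*o/4) = 175/4 + 35*o/4)
((p(116) + 9839) + 591)/P(-164) = (((-48 - 2*116²) + 9839) + 591)/(175/4 + (35/4)*(-164)) = (((-48 - 2*13456) + 9839) + 591)/(175/4 - 1435) = (((-48 - 26912) + 9839) + 591)/(-5565/4) = ((-26960 + 9839) + 591)*(-4/5565) = (-17121 + 591)*(-4/5565) = -16530*(-4/5565) = 4408/371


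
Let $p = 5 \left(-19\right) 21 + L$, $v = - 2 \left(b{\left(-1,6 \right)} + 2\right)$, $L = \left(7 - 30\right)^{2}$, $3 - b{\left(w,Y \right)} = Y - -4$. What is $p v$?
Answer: $-14660$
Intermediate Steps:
$b{\left(w,Y \right)} = -1 - Y$ ($b{\left(w,Y \right)} = 3 - \left(Y - -4\right) = 3 - \left(Y + 4\right) = 3 - \left(4 + Y\right) = -1 - Y$)
$L = 529$ ($L = \left(-23\right)^{2} = 529$)
$v = 10$ ($v = - 2 \left(\left(-1 - 6\right) + 2\right) = - 2 \left(-7 + 2\right) = \left(-2\right) \left(-5\right) = 10$)
$p = -1466$ ($p = 5 \left(-19\right) 21 + 529 = \left(-95\right) 21 + 529 = -1995 + 529 = -1466$)
$p v = \left(-1466\right) 10 = -14660$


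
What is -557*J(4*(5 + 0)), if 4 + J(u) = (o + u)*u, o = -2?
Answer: -198292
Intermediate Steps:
J(u) = -4 + u*(-2 + u) (J(u) = -4 + (-2 + u)*u = -4 + u*(-2 + u))
-557*J(4*(5 + 0)) = -557*(-4 + (4*(5 + 0))² - 8*(5 + 0)) = -557*(-4 + (4*5)² - 8*5) = -557*(-4 + 20² - 2*20) = -557*(-4 + 400 - 40) = -557*356 = -198292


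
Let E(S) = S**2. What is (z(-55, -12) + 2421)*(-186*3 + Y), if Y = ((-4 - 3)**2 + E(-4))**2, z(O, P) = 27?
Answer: 8976816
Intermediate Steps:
Y = 4225 (Y = ((-4 - 3)**2 + (-4)**2)**2 = ((-7)**2 + 16)**2 = (49 + 16)**2 = 65**2 = 4225)
(z(-55, -12) + 2421)*(-186*3 + Y) = (27 + 2421)*(-186*3 + 4225) = 2448*(-558 + 4225) = 2448*3667 = 8976816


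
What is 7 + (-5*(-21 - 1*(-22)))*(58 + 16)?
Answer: -363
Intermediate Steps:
7 + (-5*(-21 - 1*(-22)))*(58 + 16) = 7 - 5*(-21 + 22)*74 = 7 - 5*1*74 = 7 - 5*74 = 7 - 370 = -363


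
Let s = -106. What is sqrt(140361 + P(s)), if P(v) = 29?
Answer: sqrt(140390) ≈ 374.69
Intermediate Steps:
sqrt(140361 + P(s)) = sqrt(140361 + 29) = sqrt(140390)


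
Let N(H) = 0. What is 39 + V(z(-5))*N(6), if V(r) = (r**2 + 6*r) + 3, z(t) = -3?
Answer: 39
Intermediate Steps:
V(r) = 3 + r**2 + 6*r
39 + V(z(-5))*N(6) = 39 + (3 + (-3)**2 + 6*(-3))*0 = 39 + (3 + 9 - 18)*0 = 39 - 6*0 = 39 + 0 = 39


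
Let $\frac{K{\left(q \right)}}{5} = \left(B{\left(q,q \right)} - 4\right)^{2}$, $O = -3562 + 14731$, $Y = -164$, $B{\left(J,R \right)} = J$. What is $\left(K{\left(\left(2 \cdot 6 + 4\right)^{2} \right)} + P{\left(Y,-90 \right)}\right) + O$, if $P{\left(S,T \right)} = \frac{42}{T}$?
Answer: $\frac{4930328}{15} \approx 3.2869 \cdot 10^{5}$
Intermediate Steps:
$O = 11169$
$K{\left(q \right)} = 5 \left(-4 + q\right)^{2}$ ($K{\left(q \right)} = 5 \left(q - 4\right)^{2} = 5 \left(-4 + q\right)^{2}$)
$\left(K{\left(\left(2 \cdot 6 + 4\right)^{2} \right)} + P{\left(Y,-90 \right)}\right) + O = \left(5 \left(-4 + \left(2 \cdot 6 + 4\right)^{2}\right)^{2} + \frac{42}{-90}\right) + 11169 = \left(5 \left(-4 + \left(12 + 4\right)^{2}\right)^{2} + 42 \left(- \frac{1}{90}\right)\right) + 11169 = \left(5 \left(-4 + 16^{2}\right)^{2} - \frac{7}{15}\right) + 11169 = \left(5 \left(-4 + 256\right)^{2} - \frac{7}{15}\right) + 11169 = \left(5 \cdot 252^{2} - \frac{7}{15}\right) + 11169 = \left(5 \cdot 63504 - \frac{7}{15}\right) + 11169 = \left(317520 - \frac{7}{15}\right) + 11169 = \frac{4762793}{15} + 11169 = \frac{4930328}{15}$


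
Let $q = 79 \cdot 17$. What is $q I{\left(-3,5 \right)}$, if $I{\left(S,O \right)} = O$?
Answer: $6715$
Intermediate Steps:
$q = 1343$
$q I{\left(-3,5 \right)} = 1343 \cdot 5 = 6715$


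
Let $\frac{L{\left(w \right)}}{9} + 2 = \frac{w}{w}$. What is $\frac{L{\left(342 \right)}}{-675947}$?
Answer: $\frac{9}{675947} \approx 1.3315 \cdot 10^{-5}$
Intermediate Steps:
$L{\left(w \right)} = -9$ ($L{\left(w \right)} = -18 + 9 \frac{w}{w} = -18 + 9 \cdot 1 = -18 + 9 = -9$)
$\frac{L{\left(342 \right)}}{-675947} = - \frac{9}{-675947} = \left(-9\right) \left(- \frac{1}{675947}\right) = \frac{9}{675947}$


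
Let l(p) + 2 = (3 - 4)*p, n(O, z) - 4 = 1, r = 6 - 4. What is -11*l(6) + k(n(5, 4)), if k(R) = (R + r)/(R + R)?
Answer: 887/10 ≈ 88.700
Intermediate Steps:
r = 2
n(O, z) = 5 (n(O, z) = 4 + 1 = 5)
k(R) = (2 + R)/(2*R) (k(R) = (R + 2)/(R + R) = (2 + R)/((2*R)) = (2 + R)*(1/(2*R)) = (2 + R)/(2*R))
l(p) = -2 - p (l(p) = -2 + (3 - 4)*p = -2 - p)
-11*l(6) + k(n(5, 4)) = -11*(-2 - 1*6) + (½)*(2 + 5)/5 = -11*(-2 - 6) + (½)*(⅕)*7 = -11*(-8) + 7/10 = 88 + 7/10 = 887/10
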